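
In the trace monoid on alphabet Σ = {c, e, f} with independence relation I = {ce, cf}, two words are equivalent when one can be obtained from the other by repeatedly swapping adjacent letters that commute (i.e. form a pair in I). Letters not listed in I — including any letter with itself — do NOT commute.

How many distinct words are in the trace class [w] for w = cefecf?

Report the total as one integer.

drop 0:c onto floor
drop 1:e onto floor
drop 2:f onto {1:e}
drop 3:e onto {2:f}
drop 4:c onto {0:c}
drop 5:f onto {3:e}
ground layer = {0:c, 1:e}
drop-orders for the pieces not yet dropped (sum over which currently-grounded one goes next):
  1 to go: {4} 1  {5} 1
  2 to go: {0,4} 1  {3,5} 1  {4,5} 2
  3 to go: {0,4,5} 3  {2,3,5} 1  {3,4,5} 3
  4 to go: {0,3,4,5} 6  {1,2,3,5} 1  {2,3,4,5} 4
  if 0:c drops first: 5 orders
  if 1:e drops first: 10 orders
heap linearizations: 15

15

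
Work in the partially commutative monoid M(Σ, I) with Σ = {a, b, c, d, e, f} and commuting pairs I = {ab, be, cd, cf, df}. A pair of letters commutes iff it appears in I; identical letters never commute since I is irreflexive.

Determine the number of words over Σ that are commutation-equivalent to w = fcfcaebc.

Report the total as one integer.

18

#0=f has no predecessor
#1=c has no predecessor
#2=f depends on [0:f]
#3=c depends on [1:c]
#4=a depends on [2:f, 3:c]
#5=e depends on [4:a]
#6=b depends on [2:f, 3:c]
#7=c depends on [5:e, 6:b]
sources: [0:f, 1:c]
N(rest) = Σ N(rest − s) over sources s of rest; N(one piece) = 1:
  size 1 → [7]=1
  size 2 → [5,7]=1  [6,7]=1
  size 3 → [4,5,7]=1  [5,6,7]=2
  size 4 → [4,5,6,7]=3
  size 5 → [2,4,5,6,7]=3  [3,4,5,6,7]=3
  size 6 → [0,2,4,5,6,7]=3  [1,3,4,5,6,7]=3  [2,3,4,5,6,7]=6
  first=0(f) contributes 9
  first=1(c) contributes 9
|[w]| = 18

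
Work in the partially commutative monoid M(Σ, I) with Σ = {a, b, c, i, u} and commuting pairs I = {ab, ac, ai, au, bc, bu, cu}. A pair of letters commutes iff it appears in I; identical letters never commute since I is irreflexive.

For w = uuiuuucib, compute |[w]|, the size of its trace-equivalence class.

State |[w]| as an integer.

0(u) covers ∅
1(u) covers 0:u
2(i) covers 1:u
3(u) covers 2:i
4(u) covers 3:u
5(u) covers 4:u
6(c) covers 2:i
7(i) covers 5:u, 6:c
8(b) covers 7:i
floor of heap: 0:u
completions by unplaced set U, small U first (add the entries for U minus each lowest piece of U):
  |U|=1: {8}:1
  |U|=2: {7,8}:1
  |U|=3: {5,7,8}:1  {6,7,8}:1
  |U|=4: {4,5,7,8}:1  {5,6,7,8}:2
  |U|=5: {3,4,5,7,8}:1  {4,5,6,7,8}:3
  |U|=6: {3,4,5,6,7,8}:4
  |U|=7: {2,3,4,5,6,7,8}:4
  start at 0(u): 4

4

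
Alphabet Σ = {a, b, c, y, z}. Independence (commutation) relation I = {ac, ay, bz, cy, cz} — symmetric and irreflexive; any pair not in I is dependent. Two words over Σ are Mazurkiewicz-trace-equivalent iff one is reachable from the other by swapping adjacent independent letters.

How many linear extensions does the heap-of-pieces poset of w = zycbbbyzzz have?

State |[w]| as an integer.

0(z) covers ∅
1(y) covers 0:z
2(c) covers ∅
3(b) covers 1:y, 2:c
4(b) covers 3:b
5(b) covers 4:b
6(y) covers 5:b
7(z) covers 6:y
8(z) covers 7:z
9(z) covers 8:z
floor of heap: 0:z, 2:c
completions by unplaced set U, small U first (add the entries for U minus each lowest piece of U):
  |U|=1: {9}:1
  |U|=2: {8,9}:1
  |U|=3: {7,8,9}:1
  |U|=4: {6,7,8,9}:1
  |U|=5: {5,6,7,8,9}:1
  |U|=6: {4,5,6,7,8,9}:1
  |U|=7: {3,4,5,6,7,8,9}:1
  |U|=8: {1,3,4,5,6,7,8,9}:1  {2,3,4,5,6,7,8,9}:1
  start at 0(z): 2
  start at 2(c): 1
sum over floor = 3

3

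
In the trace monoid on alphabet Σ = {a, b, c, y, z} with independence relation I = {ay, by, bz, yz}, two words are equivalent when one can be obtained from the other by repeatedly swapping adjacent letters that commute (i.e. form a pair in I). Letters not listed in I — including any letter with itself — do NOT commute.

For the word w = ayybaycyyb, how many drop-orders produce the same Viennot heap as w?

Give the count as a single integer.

drop 0:a onto floor
drop 1:y onto floor
drop 2:y onto {1:y}
drop 3:b onto {0:a}
drop 4:a onto {3:b}
drop 5:y onto {2:y}
drop 6:c onto {4:a, 5:y}
drop 7:y onto {6:c}
drop 8:y onto {7:y}
drop 9:b onto {6:c}
ground layer = {0:a, 1:y}
drop-orders for the pieces not yet dropped (sum over which currently-grounded one goes next):
  1 to go: {8} 1  {9} 1
  2 to go: {7,8} 1  {8,9} 2
  3 to go: {7,8,9} 3
  4 to go: {6,7,8,9} 3
  5 to go: {4,6,7,8,9} 3  {5,6,7,8,9} 3
  6 to go: {2,5,6,7,8,9} 3  {3,4,6,7,8,9} 3  {4,5,6,7,8,9} 6
  7 to go: {0,3,4,6,7,8,9} 3  {1,2,5,6,7,8,9} 3  {2,4,5,6,7,8,9} 9  {3,4,5,6,7,8,9} 9
  8 to go: {0,3,4,5,6,7,8,9} 12  {1,2,4,5,6,7,8,9} 12  {2,3,4,5,6,7,8,9} 18
  if 0:a drops first: 30 orders
  if 1:y drops first: 30 orders
heap linearizations: 60

60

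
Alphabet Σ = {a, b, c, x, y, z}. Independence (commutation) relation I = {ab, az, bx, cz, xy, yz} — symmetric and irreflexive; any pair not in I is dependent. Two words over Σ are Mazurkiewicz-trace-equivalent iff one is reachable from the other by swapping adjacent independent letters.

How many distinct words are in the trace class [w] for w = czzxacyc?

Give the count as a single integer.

3

0(c) covers ∅
1(z) covers ∅
2(z) covers 1:z
3(x) covers 0:c, 2:z
4(a) covers 3:x
5(c) covers 4:a
6(y) covers 5:c
7(c) covers 6:y
floor of heap: 0:c, 1:z
completions by unplaced set U, small U first (add the entries for U minus each lowest piece of U):
  |U|=1: {7}:1
  |U|=2: {6,7}:1
  |U|=3: {5,6,7}:1
  |U|=4: {4,5,6,7}:1
  |U|=5: {3,4,5,6,7}:1
  |U|=6: {0,3,4,5,6,7}:1  {2,3,4,5,6,7}:1
  start at 0(c): 1
  start at 1(z): 2
sum over floor = 3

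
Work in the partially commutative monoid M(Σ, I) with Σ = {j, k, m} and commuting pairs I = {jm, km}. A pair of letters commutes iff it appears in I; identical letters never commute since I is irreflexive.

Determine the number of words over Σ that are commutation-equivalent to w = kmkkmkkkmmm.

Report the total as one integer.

462

0(k) covers ∅
1(m) covers ∅
2(k) covers 0:k
3(k) covers 2:k
4(m) covers 1:m
5(k) covers 3:k
6(k) covers 5:k
7(k) covers 6:k
8(m) covers 4:m
9(m) covers 8:m
10(m) covers 9:m
floor of heap: 0:k, 1:m
completions by unplaced set U, small U first (add the entries for U minus each lowest piece of U):
  |U|=1: {7}:1  {10}:1
  |U|=2: {6,7}:1  {7,10}:2  {9,10}:1
  |U|=3: {5,6,7}:1  {6,7,10}:3  {7,9,10}:3  {8,9,10}:1
  |U|=4: {3,5,6,7}:1  {4,8,9,10}:1  {5,6,7,10}:4  {6,7,9,10}:6  {7,8,9,10}:4
  |U|=5: {1,4,8,9,10}:1  {2,3,5,6,7}:1  {3,5,6,7,10}:5  {4,7,8,9,10}:5  {5,6,7,9,10}:10  {6,7,8,9,10}:10
  |U|=6: {0,2,3,5,6,7}:1  {1,4,7,8,9,10}:6  {2,3,5,6,7,10}:6  {3,5,6,7,9,10}:15  {4,6,7,8,9,10}:15  {5,6,7,8,9,10}:20
  |U|=7: {0,2,3,5,6,7,10}:7  {1,4,6,7,8,9,10}:21  {2,3,5,6,7,9,10}:21  {3,5,6,7,8,9,10}:35  {4,5,6,7,8,9,10}:35
  |U|=8: {0,2,3,5,6,7,9,10}:28  {1,4,5,6,7,8,9,10}:56  {2,3,5,6,7,8,9,10}:56  {3,4,5,6,7,8,9,10}:70
  |U|=9: {0,2,3,5,6,7,8,9,10}:84  {1,3,4,5,6,7,8,9,10}:126  {2,3,4,5,6,7,8,9,10}:126
  start at 0(k): 252
  start at 1(m): 210
sum over floor = 462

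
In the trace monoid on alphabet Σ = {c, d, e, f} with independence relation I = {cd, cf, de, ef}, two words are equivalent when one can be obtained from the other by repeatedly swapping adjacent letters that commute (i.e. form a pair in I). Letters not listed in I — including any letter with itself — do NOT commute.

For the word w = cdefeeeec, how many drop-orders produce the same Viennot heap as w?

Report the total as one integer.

36

#0=c has no predecessor
#1=d has no predecessor
#2=e depends on [0:c]
#3=f depends on [1:d]
#4=e depends on [2:e]
#5=e depends on [4:e]
#6=e depends on [5:e]
#7=e depends on [6:e]
#8=c depends on [7:e]
sources: [0:c, 1:d]
N(rest) = Σ N(rest − s) over sources s of rest; N(one piece) = 1:
  size 1 → [3]=1  [8]=1
  size 2 → [1,3]=1  [3,8]=2  [7,8]=1
  size 3 → [1,3,8]=3  [3,7,8]=3  [6,7,8]=1
  size 4 → [1,3,7,8]=6  [3,6,7,8]=4  [5,6,7,8]=1
  size 5 → [1,3,6,7,8]=10  [3,5,6,7,8]=5  [4,5,6,7,8]=1
  size 6 → [1,3,5,6,7,8]=15  [2,4,5,6,7,8]=1  [3,4,5,6,7,8]=6
  size 7 → [0,2,4,5,6,7,8]=1  [1,3,4,5,6,7,8]=21  [2,3,4,5,6,7,8]=7
  first=0(c) contributes 28
  first=1(d) contributes 8
|[w]| = 36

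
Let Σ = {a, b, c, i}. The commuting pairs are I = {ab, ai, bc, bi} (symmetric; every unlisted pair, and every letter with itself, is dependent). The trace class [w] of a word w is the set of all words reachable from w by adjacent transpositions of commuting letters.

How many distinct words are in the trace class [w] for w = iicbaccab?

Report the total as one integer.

36

drop 0:i onto floor
drop 1:i onto {0:i}
drop 2:c onto {1:i}
drop 3:b onto floor
drop 4:a onto {2:c}
drop 5:c onto {4:a}
drop 6:c onto {5:c}
drop 7:a onto {6:c}
drop 8:b onto {3:b}
ground layer = {0:i, 3:b}
drop-orders for the pieces not yet dropped (sum over which currently-grounded one goes next):
  1 to go: {7} 1  {8} 1
  2 to go: {3,8} 1  {6,7} 1  {7,8} 2
  3 to go: {3,7,8} 3  {5,6,7} 1  {6,7,8} 3
  4 to go: {3,6,7,8} 6  {4,5,6,7} 1  {5,6,7,8} 4
  5 to go: {2,4,5,6,7} 1  {3,5,6,7,8} 10  {4,5,6,7,8} 5
  6 to go: {1,2,4,5,6,7} 1  {2,4,5,6,7,8} 6  {3,4,5,6,7,8} 15
  7 to go: {0,1,2,4,5,6,7} 1  {1,2,4,5,6,7,8} 7  {2,3,4,5,6,7,8} 21
  if 0:i drops first: 28 orders
  if 3:b drops first: 8 orders
heap linearizations: 36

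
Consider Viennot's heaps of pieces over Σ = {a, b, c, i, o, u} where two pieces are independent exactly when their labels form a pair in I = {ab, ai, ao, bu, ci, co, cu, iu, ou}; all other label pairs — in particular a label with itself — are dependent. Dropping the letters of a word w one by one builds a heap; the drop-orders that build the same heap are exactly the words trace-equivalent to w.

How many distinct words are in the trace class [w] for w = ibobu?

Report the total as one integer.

5

piece 0:i — minimal
piece 1:b rests on {0:i}
piece 2:o rests on {1:b}
piece 3:b rests on {2:o}
piece 4:u — minimal
minimal pieces: {0:i, 4:u}
ways to finish when only these pieces remain (= sum over removing one remaining piece with nothing left below it):
  1 left: {3}→1  {4}→1
  2 left: {2,3}→1  {3,4}→2
  3 left: {1,2,3}→1  {2,3,4}→3
  placing 0:i first → 4 extensions
  placing 4:u first → 1 extensions
total linear extensions = 5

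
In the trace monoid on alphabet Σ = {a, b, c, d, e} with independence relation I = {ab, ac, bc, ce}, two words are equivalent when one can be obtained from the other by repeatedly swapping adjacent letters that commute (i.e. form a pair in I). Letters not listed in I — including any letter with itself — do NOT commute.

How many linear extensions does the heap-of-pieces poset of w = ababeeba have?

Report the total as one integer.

0(a) covers ∅
1(b) covers ∅
2(a) covers 0:a
3(b) covers 1:b
4(e) covers 2:a, 3:b
5(e) covers 4:e
6(b) covers 5:e
7(a) covers 5:e
floor of heap: 0:a, 1:b
completions by unplaced set U, small U first (add the entries for U minus each lowest piece of U):
  |U|=1: {6}:1  {7}:1
  |U|=2: {6,7}:2
  |U|=3: {5,6,7}:2
  |U|=4: {4,5,6,7}:2
  |U|=5: {2,4,5,6,7}:2  {3,4,5,6,7}:2
  |U|=6: {0,2,4,5,6,7}:2  {1,3,4,5,6,7}:2  {2,3,4,5,6,7}:4
  start at 0(a): 6
  start at 1(b): 6
sum over floor = 12

12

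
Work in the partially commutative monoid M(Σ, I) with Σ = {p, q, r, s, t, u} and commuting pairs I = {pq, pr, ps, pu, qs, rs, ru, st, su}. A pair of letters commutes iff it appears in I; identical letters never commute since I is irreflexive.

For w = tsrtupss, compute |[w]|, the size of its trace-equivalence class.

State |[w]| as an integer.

112

piece 0:t — minimal
piece 1:s — minimal
piece 2:r rests on {0:t}
piece 3:t rests on {2:r}
piece 4:u rests on {3:t}
piece 5:p rests on {3:t}
piece 6:s rests on {1:s}
piece 7:s rests on {6:s}
minimal pieces: {0:t, 1:s}
ways to finish when only these pieces remain (= sum over removing one remaining piece with nothing left below it):
  1 left: {4}→1  {5}→1  {7}→1
  2 left: {4,5}→2  {4,7}→2  {5,7}→2  {6,7}→1
  3 left: {1,6,7}→1  {3,4,5}→2  {4,5,7}→6  {4,6,7}→3  {5,6,7}→3
  4 left: {1,4,6,7}→4  {1,5,6,7}→4  {2,3,4,5}→2  {3,4,5,7}→8  {4,5,6,7}→12
  5 left: {0,2,3,4,5}→2  {1,4,5,6,7}→20  {2,3,4,5,7}→10  {3,4,5,6,7}→20
  6 left: {0,2,3,4,5,7}→12  {1,3,4,5,6,7}→40  {2,3,4,5,6,7}→30
  placing 0:t first → 70 extensions
  placing 1:s first → 42 extensions
total linear extensions = 112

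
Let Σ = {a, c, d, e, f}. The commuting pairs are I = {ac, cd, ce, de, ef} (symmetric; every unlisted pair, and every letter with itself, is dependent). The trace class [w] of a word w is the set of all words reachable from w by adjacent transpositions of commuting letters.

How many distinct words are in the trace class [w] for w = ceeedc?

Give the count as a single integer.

#0=c has no predecessor
#1=e has no predecessor
#2=e depends on [1:e]
#3=e depends on [2:e]
#4=d has no predecessor
#5=c depends on [0:c]
sources: [0:c, 1:e, 4:d]
N(rest) = Σ N(rest − s) over sources s of rest; N(one piece) = 1:
  size 1 → [3]=1  [4]=1  [5]=1
  size 2 → [0,5]=1  [2,3]=1  [3,4]=2  [3,5]=2  [4,5]=2
  size 3 → [0,3,5]=3  [0,4,5]=3  [1,2,3]=1  [2,3,4]=3  [2,3,5]=3  [3,4,5]=6
  size 4 → [0,2,3,5]=6  [0,3,4,5]=12  [1,2,3,4]=4  [1,2,3,5]=4  [2,3,4,5]=12
  first=0(c) contributes 20
  first=1(e) contributes 30
  first=4(d) contributes 10
|[w]| = 60

60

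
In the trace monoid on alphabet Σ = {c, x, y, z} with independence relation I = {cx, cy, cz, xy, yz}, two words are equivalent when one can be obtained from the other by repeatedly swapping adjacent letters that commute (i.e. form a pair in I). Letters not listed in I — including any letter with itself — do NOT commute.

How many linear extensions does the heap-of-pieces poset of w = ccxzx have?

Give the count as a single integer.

#0=c has no predecessor
#1=c depends on [0:c]
#2=x has no predecessor
#3=z depends on [2:x]
#4=x depends on [3:z]
sources: [0:c, 2:x]
N(rest) = Σ N(rest − s) over sources s of rest; N(one piece) = 1:
  size 1 → [1]=1  [4]=1
  size 2 → [0,1]=1  [1,4]=2  [3,4]=1
  size 3 → [0,1,4]=3  [1,3,4]=3  [2,3,4]=1
  first=0(c) contributes 4
  first=2(x) contributes 6
|[w]| = 10

10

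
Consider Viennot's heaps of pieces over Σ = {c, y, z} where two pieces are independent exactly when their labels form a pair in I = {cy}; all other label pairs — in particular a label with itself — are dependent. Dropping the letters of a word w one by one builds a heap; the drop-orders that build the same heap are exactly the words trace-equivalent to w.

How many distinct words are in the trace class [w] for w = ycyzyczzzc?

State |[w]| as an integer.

drop 0:y onto floor
drop 1:c onto floor
drop 2:y onto {0:y}
drop 3:z onto {1:c, 2:y}
drop 4:y onto {3:z}
drop 5:c onto {3:z}
drop 6:z onto {4:y, 5:c}
drop 7:z onto {6:z}
drop 8:z onto {7:z}
drop 9:c onto {8:z}
ground layer = {0:y, 1:c}
drop-orders for the pieces not yet dropped (sum over which currently-grounded one goes next):
  1 to go: {9} 1
  2 to go: {8,9} 1
  3 to go: {7,8,9} 1
  4 to go: {6,7,8,9} 1
  5 to go: {4,6,7,8,9} 1  {5,6,7,8,9} 1
  6 to go: {4,5,6,7,8,9} 2
  7 to go: {3,4,5,6,7,8,9} 2
  8 to go: {1,3,4,5,6,7,8,9} 2  {2,3,4,5,6,7,8,9} 2
  if 0:y drops first: 4 orders
  if 1:c drops first: 2 orders
heap linearizations: 6

6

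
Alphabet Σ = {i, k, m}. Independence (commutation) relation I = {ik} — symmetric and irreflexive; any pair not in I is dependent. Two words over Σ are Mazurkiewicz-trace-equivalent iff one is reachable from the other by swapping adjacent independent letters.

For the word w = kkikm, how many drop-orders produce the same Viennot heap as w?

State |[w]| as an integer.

4

piece 0:k — minimal
piece 1:k rests on {0:k}
piece 2:i — minimal
piece 3:k rests on {1:k}
piece 4:m rests on {2:i, 3:k}
minimal pieces: {0:k, 2:i}
ways to finish when only these pieces remain (= sum over removing one remaining piece with nothing left below it):
  1 left: {4}→1
  2 left: {2,4}→1  {3,4}→1
  3 left: {1,3,4}→1  {2,3,4}→2
  placing 0:k first → 3 extensions
  placing 2:i first → 1 extensions
total linear extensions = 4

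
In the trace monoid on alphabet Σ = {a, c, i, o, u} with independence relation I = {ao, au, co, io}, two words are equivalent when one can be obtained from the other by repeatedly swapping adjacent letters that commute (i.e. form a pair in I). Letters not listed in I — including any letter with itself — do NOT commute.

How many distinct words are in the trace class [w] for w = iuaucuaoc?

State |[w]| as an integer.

0(i) covers ∅
1(u) covers 0:i
2(a) covers 0:i
3(u) covers 1:u
4(c) covers 2:a, 3:u
5(u) covers 4:c
6(a) covers 4:c
7(o) covers 5:u
8(c) covers 5:u, 6:a
floor of heap: 0:i
completions by unplaced set U, small U first (add the entries for U minus each lowest piece of U):
  |U|=1: {7}:1  {8}:1
  |U|=2: {6,8}:1  {7,8}:2
  |U|=3: {5,7,8}:2  {6,7,8}:3
  |U|=4: {5,6,7,8}:5
  |U|=5: {4,5,6,7,8}:5
  |U|=6: {2,4,5,6,7,8}:5  {3,4,5,6,7,8}:5
  |U|=7: {1,3,4,5,6,7,8}:5  {2,3,4,5,6,7,8}:10
  start at 0(i): 15

15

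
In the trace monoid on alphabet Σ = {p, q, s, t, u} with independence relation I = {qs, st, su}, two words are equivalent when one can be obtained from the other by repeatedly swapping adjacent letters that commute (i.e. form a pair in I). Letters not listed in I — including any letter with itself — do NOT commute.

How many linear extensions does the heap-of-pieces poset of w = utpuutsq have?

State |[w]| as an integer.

#0=u has no predecessor
#1=t depends on [0:u]
#2=p depends on [1:t]
#3=u depends on [2:p]
#4=u depends on [3:u]
#5=t depends on [4:u]
#6=s depends on [2:p]
#7=q depends on [5:t]
sources: [0:u]
N(rest) = Σ N(rest − s) over sources s of rest; N(one piece) = 1:
  size 1 → [6]=1  [7]=1
  size 2 → [5,7]=1  [6,7]=2
  size 3 → [4,5,7]=1  [5,6,7]=3
  size 4 → [3,4,5,7]=1  [4,5,6,7]=4
  size 5 → [3,4,5,6,7]=5
  size 6 → [2,3,4,5,6,7]=5
  first=0(u) contributes 5

5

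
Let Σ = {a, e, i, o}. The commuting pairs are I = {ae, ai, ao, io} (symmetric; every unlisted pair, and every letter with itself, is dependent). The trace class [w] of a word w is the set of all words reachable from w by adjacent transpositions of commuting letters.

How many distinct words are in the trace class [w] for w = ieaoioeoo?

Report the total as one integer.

drop 0:i onto floor
drop 1:e onto {0:i}
drop 2:a onto floor
drop 3:o onto {1:e}
drop 4:i onto {1:e}
drop 5:o onto {3:o}
drop 6:e onto {4:i, 5:o}
drop 7:o onto {6:e}
drop 8:o onto {7:o}
ground layer = {0:i, 2:a}
drop-orders for the pieces not yet dropped (sum over which currently-grounded one goes next):
  1 to go: {2} 1  {8} 1
  2 to go: {2,8} 2  {7,8} 1
  3 to go: {2,7,8} 3  {6,7,8} 1
  4 to go: {2,6,7,8} 4  {4,6,7,8} 1  {5,6,7,8} 1
  5 to go: {2,4,6,7,8} 5  {2,5,6,7,8} 5  {3,5,6,7,8} 1  {4,5,6,7,8} 2
  6 to go: {2,3,5,6,7,8} 6  {2,4,5,6,7,8} 12  {3,4,5,6,7,8} 3
  7 to go: {1,3,4,5,6,7,8} 3  {2,3,4,5,6,7,8} 21
  if 0:i drops first: 24 orders
  if 2:a drops first: 3 orders
heap linearizations: 27

27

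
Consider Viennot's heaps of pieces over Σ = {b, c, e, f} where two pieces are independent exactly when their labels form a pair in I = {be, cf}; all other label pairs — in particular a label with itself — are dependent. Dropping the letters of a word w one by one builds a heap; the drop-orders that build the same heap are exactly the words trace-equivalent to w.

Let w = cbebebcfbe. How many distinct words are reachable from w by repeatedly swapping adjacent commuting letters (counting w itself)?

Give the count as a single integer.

40

0(c) covers ∅
1(b) covers 0:c
2(e) covers 0:c
3(b) covers 1:b
4(e) covers 2:e
5(b) covers 3:b
6(c) covers 4:e, 5:b
7(f) covers 4:e, 5:b
8(b) covers 6:c, 7:f
9(e) covers 6:c, 7:f
floor of heap: 0:c
completions by unplaced set U, small U first (add the entries for U minus each lowest piece of U):
  |U|=1: {8}:1  {9}:1
  |U|=2: {8,9}:2
  |U|=3: {6,8,9}:2  {7,8,9}:2
  |U|=4: {6,7,8,9}:4
  |U|=5: {4,6,7,8,9}:4  {5,6,7,8,9}:4
  |U|=6: {2,4,6,7,8,9}:4  {3,5,6,7,8,9}:4  {4,5,6,7,8,9}:8
  |U|=7: {1,3,5,6,7,8,9}:4  {2,4,5,6,7,8,9}:12  {3,4,5,6,7,8,9}:12
  |U|=8: {1,3,4,5,6,7,8,9}:16  {2,3,4,5,6,7,8,9}:24
  start at 0(c): 40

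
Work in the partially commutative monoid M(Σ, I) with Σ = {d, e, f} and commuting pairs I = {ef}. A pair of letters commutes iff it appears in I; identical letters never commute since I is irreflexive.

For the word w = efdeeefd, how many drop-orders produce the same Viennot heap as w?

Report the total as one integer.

piece 0:e — minimal
piece 1:f — minimal
piece 2:d rests on {0:e, 1:f}
piece 3:e rests on {2:d}
piece 4:e rests on {3:e}
piece 5:e rests on {4:e}
piece 6:f rests on {2:d}
piece 7:d rests on {5:e, 6:f}
minimal pieces: {0:e, 1:f}
ways to finish when only these pieces remain (= sum over removing one remaining piece with nothing left below it):
  1 left: {7}→1
  2 left: {5,7}→1  {6,7}→1
  3 left: {4,5,7}→1  {5,6,7}→2
  4 left: {3,4,5,7}→1  {4,5,6,7}→3
  5 left: {3,4,5,6,7}→4
  6 left: {2,3,4,5,6,7}→4
  placing 0:e first → 4 extensions
  placing 1:f first → 4 extensions
total linear extensions = 8

8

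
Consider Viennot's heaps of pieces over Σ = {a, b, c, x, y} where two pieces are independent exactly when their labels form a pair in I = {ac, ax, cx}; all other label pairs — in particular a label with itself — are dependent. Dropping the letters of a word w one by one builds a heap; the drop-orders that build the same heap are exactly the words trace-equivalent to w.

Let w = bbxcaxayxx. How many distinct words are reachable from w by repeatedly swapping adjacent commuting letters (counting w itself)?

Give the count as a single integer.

30

0(b) covers ∅
1(b) covers 0:b
2(x) covers 1:b
3(c) covers 1:b
4(a) covers 1:b
5(x) covers 2:x
6(a) covers 4:a
7(y) covers 3:c, 5:x, 6:a
8(x) covers 7:y
9(x) covers 8:x
floor of heap: 0:b
completions by unplaced set U, small U first (add the entries for U minus each lowest piece of U):
  |U|=1: {9}:1
  |U|=2: {8,9}:1
  |U|=3: {7,8,9}:1
  |U|=4: {3,7,8,9}:1  {5,7,8,9}:1  {6,7,8,9}:1
  |U|=5: {2,5,7,8,9}:1  {3,5,7,8,9}:2  {3,6,7,8,9}:2  {4,6,7,8,9}:1  {5,6,7,8,9}:2
  |U|=6: {2,3,5,7,8,9}:3  {2,5,6,7,8,9}:3  {3,4,6,7,8,9}:3  {3,5,6,7,8,9}:6  {4,5,6,7,8,9}:3
  |U|=7: {2,3,5,6,7,8,9}:12  {2,4,5,6,7,8,9}:6  {3,4,5,6,7,8,9}:12
  |U|=8: {2,3,4,5,6,7,8,9}:30
  start at 0(b): 30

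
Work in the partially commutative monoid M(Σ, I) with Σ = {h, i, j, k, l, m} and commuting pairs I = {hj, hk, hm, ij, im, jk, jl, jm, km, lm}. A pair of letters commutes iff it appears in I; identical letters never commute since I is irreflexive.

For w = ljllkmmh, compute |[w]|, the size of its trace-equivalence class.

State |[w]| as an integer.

#0=l has no predecessor
#1=j has no predecessor
#2=l depends on [0:l]
#3=l depends on [2:l]
#4=k depends on [3:l]
#5=m has no predecessor
#6=m depends on [5:m]
#7=h depends on [3:l]
sources: [0:l, 1:j, 5:m]
N(rest) = Σ N(rest − s) over sources s of rest; N(one piece) = 1:
  size 1 → [1]=1  [4]=1  [6]=1  [7]=1
  size 2 → [1,4]=2  [1,6]=2  [1,7]=2  [4,6]=2  [4,7]=2  [5,6]=1  [6,7]=2
  size 3 → [1,4,6]=6  [1,4,7]=6  [1,5,6]=3  [1,6,7]=6  [3,4,7]=2  [4,5,6]=3  [4,6,7]=6  [5,6,7]=3
  size 4 → [1,3,4,7]=8  [1,4,5,6]=12  [1,4,6,7]=24  [1,5,6,7]=12  [2,3,4,7]=2  [3,4,6,7]=8  [4,5,6,7]=12
  size 5 → [0,2,3,4,7]=2  [1,2,3,4,7]=10  [1,3,4,6,7]=40  [1,4,5,6,7]=60  [2,3,4,6,7]=10  [3,4,5,6,7]=20
  size 6 → [0,1,2,3,4,7]=12  [0,2,3,4,6,7]=12  [1,2,3,4,6,7]=60  [1,3,4,5,6,7]=120  [2,3,4,5,6,7]=30
  first=0(l) contributes 210
  first=1(j) contributes 42
  first=5(m) contributes 84
|[w]| = 336

336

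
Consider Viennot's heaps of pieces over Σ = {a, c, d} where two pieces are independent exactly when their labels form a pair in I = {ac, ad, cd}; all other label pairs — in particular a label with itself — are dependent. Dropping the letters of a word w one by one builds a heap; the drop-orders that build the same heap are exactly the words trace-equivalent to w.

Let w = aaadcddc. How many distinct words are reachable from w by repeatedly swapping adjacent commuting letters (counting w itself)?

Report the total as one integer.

piece 0:a — minimal
piece 1:a rests on {0:a}
piece 2:a rests on {1:a}
piece 3:d — minimal
piece 4:c — minimal
piece 5:d rests on {3:d}
piece 6:d rests on {5:d}
piece 7:c rests on {4:c}
minimal pieces: {0:a, 3:d, 4:c}
ways to finish when only these pieces remain (= sum over removing one remaining piece with nothing left below it):
  1 left: {2}→1  {6}→1  {7}→1
  2 left: {1,2}→1  {2,6}→2  {2,7}→2  {4,7}→1  {5,6}→1  {6,7}→2
  3 left: {0,1,2}→1  {1,2,6}→3  {1,2,7}→3  {2,4,7}→3  {2,5,6}→3  {2,6,7}→6  {3,5,6}→1  {4,6,7}→3  {5,6,7}→3
  4 left: {0,1,2,6}→4  {0,1,2,7}→4  {1,2,4,7}→6  {1,2,5,6}→6  {1,2,6,7}→12  {2,3,5,6}→4  {2,4,6,7}→12  {2,5,6,7}→12  {3,5,6,7}→4  {4,5,6,7}→6
  5 left: {0,1,2,4,7}→10  {0,1,2,5,6}→10  {0,1,2,6,7}→20  {1,2,3,5,6}→10  {1,2,4,6,7}→30  {1,2,5,6,7}→30  {2,3,5,6,7}→20  {2,4,5,6,7}→30  {3,4,5,6,7}→10
  6 left: {0,1,2,3,5,6}→20  {0,1,2,4,6,7}→60  {0,1,2,5,6,7}→60  {1,2,3,5,6,7}→60  {1,2,4,5,6,7}→90  {2,3,4,5,6,7}→60
  placing 0:a first → 210 extensions
  placing 3:d first → 210 extensions
  placing 4:c first → 140 extensions
total linear extensions = 560

560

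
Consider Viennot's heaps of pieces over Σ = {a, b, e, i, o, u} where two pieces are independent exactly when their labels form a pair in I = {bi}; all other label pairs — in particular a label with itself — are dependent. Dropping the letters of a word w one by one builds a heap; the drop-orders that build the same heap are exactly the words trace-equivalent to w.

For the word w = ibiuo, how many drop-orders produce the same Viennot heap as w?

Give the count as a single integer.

3

piece 0:i — minimal
piece 1:b — minimal
piece 2:i rests on {0:i}
piece 3:u rests on {1:b, 2:i}
piece 4:o rests on {3:u}
minimal pieces: {0:i, 1:b}
ways to finish when only these pieces remain (= sum over removing one remaining piece with nothing left below it):
  1 left: {4}→1
  2 left: {3,4}→1
  3 left: {1,3,4}→1  {2,3,4}→1
  placing 0:i first → 2 extensions
  placing 1:b first → 1 extensions
total linear extensions = 3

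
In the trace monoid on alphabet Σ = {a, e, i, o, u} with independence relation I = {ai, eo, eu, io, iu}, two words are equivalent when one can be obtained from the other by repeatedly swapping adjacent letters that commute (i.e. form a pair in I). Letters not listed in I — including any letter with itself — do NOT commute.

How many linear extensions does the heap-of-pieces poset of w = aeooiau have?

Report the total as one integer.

0(a) covers ∅
1(e) covers 0:a
2(o) covers 0:a
3(o) covers 2:o
4(i) covers 1:e
5(a) covers 1:e, 3:o
6(u) covers 5:a
floor of heap: 0:a
completions by unplaced set U, small U first (add the entries for U minus each lowest piece of U):
  |U|=1: {4}:1  {6}:1
  |U|=2: {4,6}:2  {5,6}:1
  |U|=3: {3,5,6}:1  {4,5,6}:3
  |U|=4: {1,4,5,6}:3  {2,3,5,6}:1  {3,4,5,6}:4
  |U|=5: {1,3,4,5,6}:7  {2,3,4,5,6}:5
  start at 0(a): 12

12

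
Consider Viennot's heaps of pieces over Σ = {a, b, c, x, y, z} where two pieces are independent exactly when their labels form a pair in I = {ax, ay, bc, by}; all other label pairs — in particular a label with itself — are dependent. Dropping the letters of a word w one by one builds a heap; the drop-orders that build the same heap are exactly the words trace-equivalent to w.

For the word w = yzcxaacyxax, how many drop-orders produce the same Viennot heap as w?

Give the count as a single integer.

12

piece 0:y — minimal
piece 1:z rests on {0:y}
piece 2:c rests on {1:z}
piece 3:x rests on {2:c}
piece 4:a rests on {2:c}
piece 5:a rests on {4:a}
piece 6:c rests on {3:x, 5:a}
piece 7:y rests on {6:c}
piece 8:x rests on {7:y}
piece 9:a rests on {6:c}
piece 10:x rests on {8:x}
minimal pieces: {0:y}
ways to finish when only these pieces remain (= sum over removing one remaining piece with nothing left below it):
  1 left: {9}→1  {10}→1
  2 left: {8,10}→1  {9,10}→2
  3 left: {7,8,10}→1  {8,9,10}→3
  4 left: {7,8,9,10}→4
  5 left: {6,7,8,9,10}→4
  6 left: {3,6,7,8,9,10}→4  {5,6,7,8,9,10}→4
  7 left: {3,5,6,7,8,9,10}→8  {4,5,6,7,8,9,10}→4
  8 left: {3,4,5,6,7,8,9,10}→12
  9 left: {2,3,4,5,6,7,8,9,10}→12
  placing 0:y first → 12 extensions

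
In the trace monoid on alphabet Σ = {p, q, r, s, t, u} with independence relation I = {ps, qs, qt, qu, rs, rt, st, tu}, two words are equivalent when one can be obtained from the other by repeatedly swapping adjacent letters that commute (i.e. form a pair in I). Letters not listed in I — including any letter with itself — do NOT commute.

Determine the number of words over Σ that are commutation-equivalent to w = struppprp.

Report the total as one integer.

8

#0=s has no predecessor
#1=t has no predecessor
#2=r has no predecessor
#3=u depends on [0:s, 2:r]
#4=p depends on [1:t, 3:u]
#5=p depends on [4:p]
#6=p depends on [5:p]
#7=r depends on [6:p]
#8=p depends on [7:r]
sources: [0:s, 1:t, 2:r]
N(rest) = Σ N(rest − s) over sources s of rest; N(one piece) = 1:
  size 1 → [8]=1
  size 2 → [7,8]=1
  size 3 → [6,7,8]=1
  size 4 → [5,6,7,8]=1
  size 5 → [4,5,6,7,8]=1
  size 6 → [1,4,5,6,7,8]=1  [3,4,5,6,7,8]=1
  size 7 → [0,3,4,5,6,7,8]=1  [1,3,4,5,6,7,8]=2  [2,3,4,5,6,7,8]=1
  first=0(s) contributes 3
  first=1(t) contributes 2
  first=2(r) contributes 3
|[w]| = 8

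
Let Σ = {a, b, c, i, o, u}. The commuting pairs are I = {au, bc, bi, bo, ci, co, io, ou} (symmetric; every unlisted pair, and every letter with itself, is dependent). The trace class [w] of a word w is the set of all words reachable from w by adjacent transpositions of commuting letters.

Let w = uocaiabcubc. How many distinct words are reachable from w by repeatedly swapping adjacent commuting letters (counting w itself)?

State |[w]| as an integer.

#0=u has no predecessor
#1=o has no predecessor
#2=c depends on [0:u]
#3=a depends on [1:o, 2:c]
#4=i depends on [3:a]
#5=a depends on [4:i]
#6=b depends on [5:a]
#7=c depends on [5:a]
#8=u depends on [6:b, 7:c]
#9=b depends on [8:u]
#10=c depends on [8:u]
sources: [0:u, 1:o]
N(rest) = Σ N(rest − s) over sources s of rest; N(one piece) = 1:
  size 1 → [9]=1  [10]=1
  size 2 → [9,10]=2
  size 3 → [8,9,10]=2
  size 4 → [6,8,9,10]=2  [7,8,9,10]=2
  size 5 → [6,7,8,9,10]=4
  size 6 → [5,6,7,8,9,10]=4
  size 7 → [4,5,6,7,8,9,10]=4
  size 8 → [3,4,5,6,7,8,9,10]=4
  size 9 → [1,3,4,5,6,7,8,9,10]=4  [2,3,4,5,6,7,8,9,10]=4
  first=0(u) contributes 8
  first=1(o) contributes 4
|[w]| = 12

12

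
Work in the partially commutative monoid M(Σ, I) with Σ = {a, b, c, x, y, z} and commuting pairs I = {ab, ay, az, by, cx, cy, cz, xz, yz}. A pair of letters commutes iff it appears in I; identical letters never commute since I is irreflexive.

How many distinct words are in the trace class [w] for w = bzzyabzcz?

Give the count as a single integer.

162

#0=b has no predecessor
#1=z depends on [0:b]
#2=z depends on [1:z]
#3=y has no predecessor
#4=a has no predecessor
#5=b depends on [2:z]
#6=z depends on [5:b]
#7=c depends on [4:a, 5:b]
#8=z depends on [6:z]
sources: [0:b, 3:y, 4:a]
N(rest) = Σ N(rest − s) over sources s of rest; N(one piece) = 1:
  size 1 → [3]=1  [7]=1  [8]=1
  size 2 → [3,7]=2  [3,8]=2  [4,7]=1  [6,8]=1  [7,8]=2
  size 3 → [3,4,7]=3  [3,6,8]=3  [3,7,8]=6  [4,7,8]=3  [6,7,8]=3
  size 4 → [3,4,7,8]=12  [3,6,7,8]=12  [4,6,7,8]=6  [5,6,7,8]=3
  size 5 → [2,5,6,7,8]=3  [3,4,6,7,8]=30  [3,5,6,7,8]=15  [4,5,6,7,8]=9
  size 6 → [1,2,5,6,7,8]=3  [2,3,5,6,7,8]=18  [2,4,5,6,7,8]=12  [3,4,5,6,7,8]=54
  size 7 → [0,1,2,5,6,7,8]=3  [1,2,3,5,6,7,8]=21  [1,2,4,5,6,7,8]=15  [2,3,4,5,6,7,8]=84
  first=0(b) contributes 120
  first=3(y) contributes 18
  first=4(a) contributes 24
|[w]| = 162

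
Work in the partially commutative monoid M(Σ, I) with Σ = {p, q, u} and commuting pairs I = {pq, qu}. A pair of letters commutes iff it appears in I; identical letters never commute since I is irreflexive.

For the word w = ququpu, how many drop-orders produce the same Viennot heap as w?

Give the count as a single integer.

0(q) covers ∅
1(u) covers ∅
2(q) covers 0:q
3(u) covers 1:u
4(p) covers 3:u
5(u) covers 4:p
floor of heap: 0:q, 1:u
completions by unplaced set U, small U first (add the entries for U minus each lowest piece of U):
  |U|=1: {2}:1  {5}:1
  |U|=2: {0,2}:1  {2,5}:2  {4,5}:1
  |U|=3: {0,2,5}:3  {2,4,5}:3  {3,4,5}:1
  |U|=4: {0,2,4,5}:6  {1,3,4,5}:1  {2,3,4,5}:4
  start at 0(q): 5
  start at 1(u): 10
sum over floor = 15

15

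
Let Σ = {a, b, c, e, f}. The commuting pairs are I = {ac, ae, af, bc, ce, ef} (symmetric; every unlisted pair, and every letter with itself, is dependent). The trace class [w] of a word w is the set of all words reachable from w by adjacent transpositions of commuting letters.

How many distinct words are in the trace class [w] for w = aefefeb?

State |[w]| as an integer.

60

piece 0:a — minimal
piece 1:e — minimal
piece 2:f — minimal
piece 3:e rests on {1:e}
piece 4:f rests on {2:f}
piece 5:e rests on {3:e}
piece 6:b rests on {0:a, 4:f, 5:e}
minimal pieces: {0:a, 1:e, 2:f}
ways to finish when only these pieces remain (= sum over removing one remaining piece with nothing left below it):
  1 left: {6}→1
  2 left: {0,6}→1  {4,6}→1  {5,6}→1
  3 left: {0,4,6}→2  {0,5,6}→2  {2,4,6}→1  {3,5,6}→1  {4,5,6}→2
  4 left: {0,2,4,6}→3  {0,3,5,6}→3  {0,4,5,6}→6  {1,3,5,6}→1  {2,4,5,6}→3  {3,4,5,6}→3
  5 left: {0,1,3,5,6}→4  {0,2,4,5,6}→12  {0,3,4,5,6}→12  {1,3,4,5,6}→4  {2,3,4,5,6}→6
  placing 0:a first → 10 extensions
  placing 1:e first → 30 extensions
  placing 2:f first → 20 extensions
total linear extensions = 60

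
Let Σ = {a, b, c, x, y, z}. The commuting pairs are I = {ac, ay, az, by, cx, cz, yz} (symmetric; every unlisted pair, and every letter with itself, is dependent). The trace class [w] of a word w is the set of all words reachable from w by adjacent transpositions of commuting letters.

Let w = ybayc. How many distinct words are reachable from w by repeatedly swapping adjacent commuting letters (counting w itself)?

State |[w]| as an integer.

9

drop 0:y onto floor
drop 1:b onto floor
drop 2:a onto {1:b}
drop 3:y onto {0:y}
drop 4:c onto {1:b, 3:y}
ground layer = {0:y, 1:b}
drop-orders for the pieces not yet dropped (sum over which currently-grounded one goes next):
  1 to go: {2} 1  {4} 1
  2 to go: {2,4} 2  {3,4} 1
  3 to go: {0,3,4} 1  {1,2,4} 2  {2,3,4} 3
  if 0:y drops first: 5 orders
  if 1:b drops first: 4 orders
heap linearizations: 9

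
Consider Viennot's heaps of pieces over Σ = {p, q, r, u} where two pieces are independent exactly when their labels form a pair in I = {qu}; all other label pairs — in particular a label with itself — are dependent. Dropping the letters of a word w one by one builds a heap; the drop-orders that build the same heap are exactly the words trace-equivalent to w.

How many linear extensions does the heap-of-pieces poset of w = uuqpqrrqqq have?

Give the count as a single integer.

drop 0:u onto floor
drop 1:u onto {0:u}
drop 2:q onto floor
drop 3:p onto {1:u, 2:q}
drop 4:q onto {3:p}
drop 5:r onto {4:q}
drop 6:r onto {5:r}
drop 7:q onto {6:r}
drop 8:q onto {7:q}
drop 9:q onto {8:q}
ground layer = {0:u, 2:q}
drop-orders for the pieces not yet dropped (sum over which currently-grounded one goes next):
  1 to go: {9} 1
  2 to go: {8,9} 1
  3 to go: {7,8,9} 1
  4 to go: {6,7,8,9} 1
  5 to go: {5,6,7,8,9} 1
  6 to go: {4,5,6,7,8,9} 1
  7 to go: {3,4,5,6,7,8,9} 1
  8 to go: {1,3,4,5,6,7,8,9} 1  {2,3,4,5,6,7,8,9} 1
  if 0:u drops first: 2 orders
  if 2:q drops first: 1 orders
heap linearizations: 3

3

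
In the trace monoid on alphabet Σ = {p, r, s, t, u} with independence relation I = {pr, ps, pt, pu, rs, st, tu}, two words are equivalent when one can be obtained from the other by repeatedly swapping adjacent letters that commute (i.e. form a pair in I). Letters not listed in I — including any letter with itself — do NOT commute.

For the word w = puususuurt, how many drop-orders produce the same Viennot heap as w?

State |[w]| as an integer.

10

piece 0:p — minimal
piece 1:u — minimal
piece 2:u rests on {1:u}
piece 3:s rests on {2:u}
piece 4:u rests on {3:s}
piece 5:s rests on {4:u}
piece 6:u rests on {5:s}
piece 7:u rests on {6:u}
piece 8:r rests on {7:u}
piece 9:t rests on {8:r}
minimal pieces: {0:p, 1:u}
ways to finish when only these pieces remain (= sum over removing one remaining piece with nothing left below it):
  1 left: {0}→1  {9}→1
  2 left: {0,9}→2  {8,9}→1
  3 left: {0,8,9}→3  {7,8,9}→1
  4 left: {0,7,8,9}→4  {6,7,8,9}→1
  5 left: {0,6,7,8,9}→5  {5,6,7,8,9}→1
  6 left: {0,5,6,7,8,9}→6  {4,5,6,7,8,9}→1
  7 left: {0,4,5,6,7,8,9}→7  {3,4,5,6,7,8,9}→1
  8 left: {0,3,4,5,6,7,8,9}→8  {2,3,4,5,6,7,8,9}→1
  placing 0:p first → 1 extensions
  placing 1:u first → 9 extensions
total linear extensions = 10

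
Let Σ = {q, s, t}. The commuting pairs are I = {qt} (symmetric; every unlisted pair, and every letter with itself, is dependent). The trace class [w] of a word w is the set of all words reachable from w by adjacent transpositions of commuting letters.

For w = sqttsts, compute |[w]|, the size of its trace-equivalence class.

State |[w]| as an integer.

drop 0:s onto floor
drop 1:q onto {0:s}
drop 2:t onto {0:s}
drop 3:t onto {2:t}
drop 4:s onto {1:q, 3:t}
drop 5:t onto {4:s}
drop 6:s onto {5:t}
ground layer = {0:s}
drop-orders for the pieces not yet dropped (sum over which currently-grounded one goes next):
  1 to go: {6} 1
  2 to go: {5,6} 1
  3 to go: {4,5,6} 1
  4 to go: {1,4,5,6} 1  {3,4,5,6} 1
  5 to go: {1,3,4,5,6} 2  {2,3,4,5,6} 1
  if 0:s drops first: 3 orders

3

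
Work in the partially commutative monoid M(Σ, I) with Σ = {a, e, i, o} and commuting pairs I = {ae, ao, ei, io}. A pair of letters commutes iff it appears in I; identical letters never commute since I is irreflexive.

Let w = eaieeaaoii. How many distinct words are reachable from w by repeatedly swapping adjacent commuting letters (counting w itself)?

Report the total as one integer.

0(e) covers ∅
1(a) covers ∅
2(i) covers 1:a
3(e) covers 0:e
4(e) covers 3:e
5(a) covers 2:i
6(a) covers 5:a
7(o) covers 4:e
8(i) covers 6:a
9(i) covers 8:i
floor of heap: 0:e, 1:a
completions by unplaced set U, small U first (add the entries for U minus each lowest piece of U):
  |U|=1: {7}:1  {9}:1
  |U|=2: {4,7}:1  {7,9}:2  {8,9}:1
  |U|=3: {3,4,7}:1  {4,7,9}:3  {6,8,9}:1  {7,8,9}:3
  |U|=4: {0,3,4,7}:1  {3,4,7,9}:4  {4,7,8,9}:6  {5,6,8,9}:1  {6,7,8,9}:4
  |U|=5: {0,3,4,7,9}:5  {2,5,6,8,9}:1  {3,4,7,8,9}:10  {4,6,7,8,9}:10  {5,6,7,8,9}:5
  |U|=6: {0,3,4,7,8,9}:15  {1,2,5,6,8,9}:1  {2,5,6,7,8,9}:6  {3,4,6,7,8,9}:20  {4,5,6,7,8,9}:15
  |U|=7: {0,3,4,6,7,8,9}:35  {1,2,5,6,7,8,9}:7  {2,4,5,6,7,8,9}:21  {3,4,5,6,7,8,9}:35
  |U|=8: {0,3,4,5,6,7,8,9}:70  {1,2,4,5,6,7,8,9}:28  {2,3,4,5,6,7,8,9}:56
  start at 0(e): 84
  start at 1(a): 126
sum over floor = 210

210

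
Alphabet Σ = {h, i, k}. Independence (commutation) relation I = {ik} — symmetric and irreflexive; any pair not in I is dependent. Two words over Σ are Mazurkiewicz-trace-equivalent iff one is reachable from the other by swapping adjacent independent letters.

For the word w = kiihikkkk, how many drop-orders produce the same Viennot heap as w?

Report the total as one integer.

piece 0:k — minimal
piece 1:i — minimal
piece 2:i rests on {1:i}
piece 3:h rests on {0:k, 2:i}
piece 4:i rests on {3:h}
piece 5:k rests on {3:h}
piece 6:k rests on {5:k}
piece 7:k rests on {6:k}
piece 8:k rests on {7:k}
minimal pieces: {0:k, 1:i}
ways to finish when only these pieces remain (= sum over removing one remaining piece with nothing left below it):
  1 left: {4}→1  {8}→1
  2 left: {4,8}→2  {7,8}→1
  3 left: {4,7,8}→3  {6,7,8}→1
  4 left: {4,6,7,8}→4  {5,6,7,8}→1
  5 left: {4,5,6,7,8}→5
  6 left: {3,4,5,6,7,8}→5
  7 left: {0,3,4,5,6,7,8}→5  {2,3,4,5,6,7,8}→5
  placing 0:k first → 5 extensions
  placing 1:i first → 10 extensions
total linear extensions = 15

15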